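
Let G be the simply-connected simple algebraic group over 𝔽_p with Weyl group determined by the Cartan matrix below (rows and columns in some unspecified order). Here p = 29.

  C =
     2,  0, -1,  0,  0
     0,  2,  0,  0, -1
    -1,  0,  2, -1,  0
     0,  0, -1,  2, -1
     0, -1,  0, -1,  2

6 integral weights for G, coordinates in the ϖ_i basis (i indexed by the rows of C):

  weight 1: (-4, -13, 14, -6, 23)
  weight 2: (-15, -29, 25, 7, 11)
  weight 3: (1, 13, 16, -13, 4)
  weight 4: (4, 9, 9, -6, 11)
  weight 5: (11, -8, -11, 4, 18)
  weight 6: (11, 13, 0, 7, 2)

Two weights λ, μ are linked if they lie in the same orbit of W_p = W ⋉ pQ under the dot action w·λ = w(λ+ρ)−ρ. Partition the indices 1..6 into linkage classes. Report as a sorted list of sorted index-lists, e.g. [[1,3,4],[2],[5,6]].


A_5 Cartan matrix, 5 simple roots permuted; ρ=(1,1,1,1,1).

Each λ_j+ρ reduced to Ā_29; 5-tuples below use C's row order:

    λ_1 → (2, 7, 5, 5, 7)
    λ_2 → (3, 5, 1, 8, 3)
    λ_3 → (2, 7, 5, 5, 7)
    λ_4 → (2, 7, 5, 5, 7)
    λ_5 → (2, 7, 5, 5, 7)
    λ_6 → (3, 5, 1, 8, 3)

These 6 weights hit 2 W_29-dot-orbits; sizes (4, 2):

[[1, 3, 4, 5], [2, 6]]


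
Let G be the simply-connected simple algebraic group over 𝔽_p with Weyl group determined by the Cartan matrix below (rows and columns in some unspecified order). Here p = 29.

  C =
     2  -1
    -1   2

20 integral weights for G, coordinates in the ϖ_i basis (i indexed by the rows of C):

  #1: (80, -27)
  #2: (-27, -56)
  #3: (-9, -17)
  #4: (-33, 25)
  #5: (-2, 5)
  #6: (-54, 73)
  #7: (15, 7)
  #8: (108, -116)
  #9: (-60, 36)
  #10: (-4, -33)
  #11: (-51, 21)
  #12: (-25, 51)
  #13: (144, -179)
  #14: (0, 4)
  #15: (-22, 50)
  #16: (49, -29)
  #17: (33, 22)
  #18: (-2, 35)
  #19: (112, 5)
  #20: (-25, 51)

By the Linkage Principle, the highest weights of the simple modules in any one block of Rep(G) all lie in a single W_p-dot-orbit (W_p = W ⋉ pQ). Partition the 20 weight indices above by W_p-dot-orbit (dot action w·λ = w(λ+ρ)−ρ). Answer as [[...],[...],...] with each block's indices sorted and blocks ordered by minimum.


Type A_2, rank 2, |W|=6; reorder rows/cols to standard.

W_29-reps of the 20 weights in Ā_29 (same 2-coord order as C):

    λ_1+ρ ↦ (23, 3)
    λ_2+ρ ↦ (23, 3)
    λ_3+ρ ↦ (16, 8)
    λ_4+ρ ↦ (23, 3)
    λ_5+ρ ↦ (1, 5)
    λ_6+ρ ↦ (16, 8)
    λ_7+ρ ↦ (16, 8)
    λ_8+ρ ↦ (6, 22)
    λ_9+ρ ↦ (1, 7)
    λ_10+ρ ↦ (23, 3)
    λ_11+ρ ↦ (1, 7)
    λ_12+ρ ↦ (1, 5)
    λ_13+ρ ↦ (0, 25)
    λ_14+ρ ↦ (1, 5)
    λ_15+ρ ↦ (1, 7)
    λ_16+ρ ↦ (1, 7)
    λ_17+ρ ↦ (1, 5)
    λ_18+ρ ↦ (6, 22)
    λ_19+ρ ↦ (23, 3)
    λ_20+ρ ↦ (1, 5)

6 distinct reps among the 20 weights ⇒ 6 W_29-linkage classes:

[[1, 2, 4, 10, 19], [3, 6, 7], [5, 12, 14, 17, 20], [8, 18], [9, 11, 15, 16], [13]]


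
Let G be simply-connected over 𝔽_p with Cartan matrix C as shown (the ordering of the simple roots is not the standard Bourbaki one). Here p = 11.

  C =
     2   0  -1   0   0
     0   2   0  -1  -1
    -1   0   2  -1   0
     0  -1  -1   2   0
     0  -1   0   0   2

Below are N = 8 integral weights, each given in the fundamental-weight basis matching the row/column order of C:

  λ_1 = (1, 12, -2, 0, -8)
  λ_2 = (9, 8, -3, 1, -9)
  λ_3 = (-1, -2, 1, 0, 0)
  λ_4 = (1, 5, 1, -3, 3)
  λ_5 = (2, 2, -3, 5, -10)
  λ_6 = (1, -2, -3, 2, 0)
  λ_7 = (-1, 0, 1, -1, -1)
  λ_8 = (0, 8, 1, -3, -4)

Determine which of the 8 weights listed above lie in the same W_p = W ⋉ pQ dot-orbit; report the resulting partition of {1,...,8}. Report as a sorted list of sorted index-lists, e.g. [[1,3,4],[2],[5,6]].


C ↔ A_5 under row/col permutation; |W(A_5)| = 720.

Ā_11 reps of the 8 weights (A_5, coords as presented):

    1: (1, 4, 0, 2, 3)
    2: (0, 1, 2, 0, 0)
    3: (0, 1, 2, 0, 0)
    4: (1, 4, 0, 2, 3)
    5: (1, 4, 0, 2, 3)
    6: (0, 1, 2, 0, 0)
    7: (0, 1, 2, 0, 0)
    8: (1, 4, 0, 2, 3)

These 8 weights hit 2 W_11-dot-orbits; sizes (4, 4):

[[1, 4, 5, 8], [2, 3, 6, 7]]


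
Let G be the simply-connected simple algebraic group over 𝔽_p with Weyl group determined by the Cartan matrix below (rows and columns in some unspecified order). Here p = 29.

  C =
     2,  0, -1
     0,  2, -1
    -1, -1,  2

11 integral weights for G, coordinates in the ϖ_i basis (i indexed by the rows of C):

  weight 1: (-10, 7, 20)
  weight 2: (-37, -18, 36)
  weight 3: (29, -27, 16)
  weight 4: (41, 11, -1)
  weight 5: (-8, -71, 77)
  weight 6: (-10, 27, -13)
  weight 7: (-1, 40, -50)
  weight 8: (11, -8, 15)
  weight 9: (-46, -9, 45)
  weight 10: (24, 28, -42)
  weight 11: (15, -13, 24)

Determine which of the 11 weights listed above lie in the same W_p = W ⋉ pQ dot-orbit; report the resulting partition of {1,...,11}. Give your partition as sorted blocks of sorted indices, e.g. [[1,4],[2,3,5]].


C ↔ A_3 under row/col permutation; |W(A_3)| = 24.

W_29-reps of the 11 weights in Ā_29 (same 3-coord order as C):

  λ_1 → (9, 8, 12);  λ_2 → (12, 7, 9);  λ_3 → (3, 1, 8);  λ_4 → (4, 0, 13);  λ_5 → (12, 7, 9);  λ_6 → (12, 7, 9);  λ_7 → (9, 8, 12);  λ_8 → (12, 7, 9);  λ_9 → (12, 7, 9);  λ_10 → (4, 0, 13);  λ_11 → (4, 0, 13)

Grouping the 11 weights by Ā_29-representative: 4 linkage classes.

[[1, 7], [2, 5, 6, 8, 9], [3], [4, 10, 11]]


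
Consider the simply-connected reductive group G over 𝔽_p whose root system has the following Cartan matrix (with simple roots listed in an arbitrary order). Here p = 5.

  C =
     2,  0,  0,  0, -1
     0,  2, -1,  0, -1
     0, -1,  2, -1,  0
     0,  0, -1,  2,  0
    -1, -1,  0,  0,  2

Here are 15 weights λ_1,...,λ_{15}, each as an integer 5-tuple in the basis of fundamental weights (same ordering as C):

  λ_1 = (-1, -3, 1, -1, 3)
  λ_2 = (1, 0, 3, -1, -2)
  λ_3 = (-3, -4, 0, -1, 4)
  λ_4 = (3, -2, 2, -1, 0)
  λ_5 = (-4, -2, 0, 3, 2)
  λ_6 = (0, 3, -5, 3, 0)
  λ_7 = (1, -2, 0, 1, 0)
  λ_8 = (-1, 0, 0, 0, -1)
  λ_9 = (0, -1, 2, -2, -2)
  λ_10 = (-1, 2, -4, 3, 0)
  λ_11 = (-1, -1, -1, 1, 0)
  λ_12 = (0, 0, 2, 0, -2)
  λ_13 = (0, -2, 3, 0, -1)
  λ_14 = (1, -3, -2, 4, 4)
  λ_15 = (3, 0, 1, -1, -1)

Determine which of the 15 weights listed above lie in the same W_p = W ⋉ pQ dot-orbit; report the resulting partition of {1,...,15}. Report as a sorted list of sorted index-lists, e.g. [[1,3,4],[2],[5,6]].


Cartan matrix: type A_5 (|W|=720); un-permuting the 5 rows.

λ_j+ρ reflected into Ā_5 (⟨·,θ^∨⟩≤5); 5-tuples as given:

  1: (0, 2, 0, 0, 2)
  2: (0, 0, 3, 1, 1)
  3: (2, 1, 0, 2, 0)
  4: (2, 1, 0, 2, 0)
  5: (0, 0, 0, 2, 1)
  6: (0, 0, 3, 1, 1)
  7: (2, 1, 0, 2, 0)
  8: (0, 1, 1, 1, 0)
  9: (0, 1, 1, 1, 0)
  10: (0, 0, 3, 1, 1)
  11: (0, 0, 0, 2, 1)
  12: (0, 0, 3, 1, 1)
  13: (0, 0, 3, 1, 1)
  14: (2, 1, 0, 2, 0)
  15: (2, 1, 0, 2, 0)

Grouping the 15 weights by Ā_5-representative: 5 linkage classes.

[[1], [2, 6, 10, 12, 13], [3, 4, 7, 14, 15], [5, 11], [8, 9]]


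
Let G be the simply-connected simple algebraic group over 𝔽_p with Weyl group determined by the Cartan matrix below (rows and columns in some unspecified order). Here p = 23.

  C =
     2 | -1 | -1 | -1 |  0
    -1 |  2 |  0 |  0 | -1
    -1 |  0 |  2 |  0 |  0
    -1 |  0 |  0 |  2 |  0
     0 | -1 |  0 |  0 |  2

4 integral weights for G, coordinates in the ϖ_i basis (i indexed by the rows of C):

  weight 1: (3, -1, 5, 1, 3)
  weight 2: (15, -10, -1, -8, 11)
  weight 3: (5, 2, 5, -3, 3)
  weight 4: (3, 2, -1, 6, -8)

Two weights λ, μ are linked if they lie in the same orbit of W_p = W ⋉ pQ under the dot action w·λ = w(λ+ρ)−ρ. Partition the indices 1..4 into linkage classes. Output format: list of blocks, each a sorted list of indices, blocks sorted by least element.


D_5 Cartan matrix, 5 simple roots permuted; ρ=(1,1,1,1,1).

Ā_23 reps of the 4 weights (D_5, coords as presented):

    λ_1 → (4, 0, 6, 2, 4)
    λ_2 → (0, 4, 0, 7, 3)
    λ_3 → (4, 0, 6, 2, 4)
    λ_4 → (0, 4, 0, 7, 3)

Grouping the 4 weights by Ā_23-representative: 2 linkage classes.

[[1, 3], [2, 4]]


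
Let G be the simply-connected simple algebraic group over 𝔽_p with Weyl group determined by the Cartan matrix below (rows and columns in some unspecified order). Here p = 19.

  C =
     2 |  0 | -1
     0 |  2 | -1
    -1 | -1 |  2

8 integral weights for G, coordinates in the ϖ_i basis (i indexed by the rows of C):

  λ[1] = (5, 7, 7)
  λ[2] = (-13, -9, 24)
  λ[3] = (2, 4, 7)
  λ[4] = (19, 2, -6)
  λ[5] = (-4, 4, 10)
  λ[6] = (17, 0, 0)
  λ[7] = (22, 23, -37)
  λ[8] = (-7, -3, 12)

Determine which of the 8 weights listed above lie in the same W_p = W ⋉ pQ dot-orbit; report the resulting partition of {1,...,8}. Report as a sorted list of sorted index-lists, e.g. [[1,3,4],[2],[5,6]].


A_3 Cartan matrix, 3 simple roots permuted; ρ=(1,1,1).

Alcove-folded reps (p=19, 8 weights, presented ϖ-order):

  1: (3, 5, 8) · 2: (6, 2, 5) · 3: (3, 5, 8) · 4: (14, 1, 3) · 5: (3, 5, 8) · 6: (17, 0, 1) · 7: (4, 5, 2) · 8: (6, 2, 5)

Linkage partition of the 8 weights (5 classes, p=19):

[[1, 3, 5], [2, 8], [4], [6], [7]]


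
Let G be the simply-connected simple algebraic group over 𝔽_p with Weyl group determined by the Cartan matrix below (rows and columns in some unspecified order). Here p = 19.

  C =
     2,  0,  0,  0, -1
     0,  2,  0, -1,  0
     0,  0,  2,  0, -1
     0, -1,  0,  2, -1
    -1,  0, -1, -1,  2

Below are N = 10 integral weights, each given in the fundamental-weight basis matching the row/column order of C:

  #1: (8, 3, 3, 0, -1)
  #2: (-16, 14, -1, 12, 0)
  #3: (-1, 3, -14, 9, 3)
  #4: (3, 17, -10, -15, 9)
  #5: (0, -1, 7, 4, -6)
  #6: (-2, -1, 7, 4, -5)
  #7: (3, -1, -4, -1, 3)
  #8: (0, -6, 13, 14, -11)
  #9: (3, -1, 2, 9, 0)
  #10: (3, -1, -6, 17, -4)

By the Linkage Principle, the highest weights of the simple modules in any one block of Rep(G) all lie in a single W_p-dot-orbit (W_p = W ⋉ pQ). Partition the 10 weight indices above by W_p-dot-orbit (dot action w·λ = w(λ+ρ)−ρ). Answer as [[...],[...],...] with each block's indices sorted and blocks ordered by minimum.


Cartan matrix: type D_5 (|W|=1920); un-permuting the 5 rows.

Alcove-folded reps (p=19, 10 weights, presented ϖ-order):

  λ_1+ρ ↦ (9, 4, 4, 1, 0);  λ_2+ρ ↦ (9, 4, 4, 1, 0);  λ_3+ρ ↦ (9, 4, 4, 1, 0);  λ_4+ρ ↦ (9, 4, 4, 1, 0);  λ_5+ρ ↦ (4, 0, 3, 0, 1);  λ_6+ρ ↦ (4, 0, 3, 0, 1);  λ_7+ρ ↦ (4, 0, 3, 0, 1);  λ_8+ρ ↦ (9, 4, 4, 1, 0);  λ_9+ρ ↦ (4, 0, 3, 0, 1);  λ_10+ρ ↦ (4, 0, 3, 0, 1)

Grouping the 10 weights by Ā_19-representative: 2 linkage classes.

[[1, 2, 3, 4, 8], [5, 6, 7, 9, 10]]


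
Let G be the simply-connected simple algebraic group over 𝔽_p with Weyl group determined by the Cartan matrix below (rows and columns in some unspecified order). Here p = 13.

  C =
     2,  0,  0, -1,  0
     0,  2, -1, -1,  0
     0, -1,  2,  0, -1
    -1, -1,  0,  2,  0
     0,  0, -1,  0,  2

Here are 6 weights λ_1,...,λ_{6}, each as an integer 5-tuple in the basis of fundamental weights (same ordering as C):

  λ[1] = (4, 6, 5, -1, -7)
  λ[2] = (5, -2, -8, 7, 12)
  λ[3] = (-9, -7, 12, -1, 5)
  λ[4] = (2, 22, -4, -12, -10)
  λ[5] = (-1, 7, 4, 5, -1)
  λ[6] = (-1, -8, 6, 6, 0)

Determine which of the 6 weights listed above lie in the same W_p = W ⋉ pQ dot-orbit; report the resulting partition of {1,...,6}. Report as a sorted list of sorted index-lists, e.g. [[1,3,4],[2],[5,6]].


Cartan matrix: type A_5 (|W|=720); un-permuting the 5 rows.

Each λ_j+ρ reduced to Ā_13; 5-tuples below use C's row order:

  [1] (0, 7, 0, 0, 1) · [2] (0, 7, 0, 0, 1) · [3] (0, 7, 0, 0, 1) · [4] (2, 0, 2, 1, 7) · [5] (0, 7, 0, 0, 1) · [6] (0, 7, 0, 0, 1)

Linkage partition of the 6 weights (2 classes, p=13):

[[1, 2, 3, 5, 6], [4]]


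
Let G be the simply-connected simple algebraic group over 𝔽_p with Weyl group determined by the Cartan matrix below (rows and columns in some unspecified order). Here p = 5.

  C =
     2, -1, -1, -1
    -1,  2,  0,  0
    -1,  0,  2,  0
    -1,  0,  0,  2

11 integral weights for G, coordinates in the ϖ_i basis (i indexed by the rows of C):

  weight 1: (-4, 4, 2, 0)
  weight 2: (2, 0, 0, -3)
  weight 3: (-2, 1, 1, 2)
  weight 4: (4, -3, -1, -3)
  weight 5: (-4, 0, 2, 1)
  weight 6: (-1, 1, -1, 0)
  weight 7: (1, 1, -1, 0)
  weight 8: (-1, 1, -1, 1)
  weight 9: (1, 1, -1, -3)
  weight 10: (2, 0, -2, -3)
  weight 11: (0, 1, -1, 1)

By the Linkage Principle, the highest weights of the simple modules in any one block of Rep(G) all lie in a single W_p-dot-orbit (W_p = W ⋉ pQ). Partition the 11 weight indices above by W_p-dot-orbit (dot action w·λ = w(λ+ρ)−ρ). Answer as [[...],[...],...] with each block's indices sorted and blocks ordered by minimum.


Root system D_4: the 4×4 matrix C matches after relabeling.

Folding the 11 weights λ_j+ρ into Ā_5 (reps in the given 4-coord order):

  [1] (0, 2, 0, 2);  [2] (0, 1, 1, 2);  [3] (0, 1, 1, 2);  [4] (0, 2, 0, 2);  [5] (0, 2, 0, 1);  [6] (0, 2, 0, 1);  [7] (0, 2, 0, 1);  [8] (0, 2, 0, 2);  [9] (0, 2, 0, 2);  [10] (0, 1, 1, 2);  [11] (0, 2, 0, 2)

The 11 indices split into 3 linkage classes (same alcove rep ⇔ same W_5-dot-orbit):

[[1, 4, 8, 9, 11], [2, 3, 10], [5, 6, 7]]


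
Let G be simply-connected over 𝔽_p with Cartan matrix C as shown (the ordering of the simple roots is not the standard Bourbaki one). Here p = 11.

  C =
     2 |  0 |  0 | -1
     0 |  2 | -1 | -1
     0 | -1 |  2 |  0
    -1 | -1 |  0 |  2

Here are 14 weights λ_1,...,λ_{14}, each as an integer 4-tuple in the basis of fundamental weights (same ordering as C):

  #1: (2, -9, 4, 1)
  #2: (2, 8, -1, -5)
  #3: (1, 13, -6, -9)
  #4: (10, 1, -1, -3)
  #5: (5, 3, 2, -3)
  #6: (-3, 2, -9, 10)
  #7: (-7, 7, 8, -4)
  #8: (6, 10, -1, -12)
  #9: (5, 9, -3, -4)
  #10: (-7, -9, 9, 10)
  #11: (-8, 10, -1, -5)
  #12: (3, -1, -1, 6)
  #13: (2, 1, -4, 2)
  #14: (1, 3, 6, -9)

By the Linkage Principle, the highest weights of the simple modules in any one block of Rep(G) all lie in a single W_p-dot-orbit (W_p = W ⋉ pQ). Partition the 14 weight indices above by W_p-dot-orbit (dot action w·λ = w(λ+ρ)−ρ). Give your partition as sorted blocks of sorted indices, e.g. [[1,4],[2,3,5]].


Type A_4, rank 4, |W|=120; reorder rows/cols to standard.

W_11-reps of the 14 weights in Ā_11 (same 4-coord order as C):

    λ_1+ρ ↦ (3, 1, 2, 2)
    λ_2+ρ ↦ (1, 5, 0, 3)
    λ_3+ρ ↦ (3, 1, 2, 2)
    λ_4+ρ ↦ (9, 0, 0, 2)
    λ_5+ρ ↦ (4, 2, 3, 2)
    λ_6+ρ ↦ (1, 5, 0, 3)
    λ_7+ρ ↦ (3, 1, 2, 2)
    λ_8+ρ ↦ (4, 0, 0, 7)
    λ_9+ρ ↦ (1, 5, 0, 3)
    λ_10+ρ ↦ (1, 5, 0, 3)
    λ_11+ρ ↦ (4, 0, 0, 7)
    λ_12+ρ ↦ (4, 0, 0, 7)
    λ_13+ρ ↦ (3, 1, 2, 2)
    λ_14+ρ ↦ (4, 2, 3, 2)

5 distinct reps among the 14 weights ⇒ 5 W_11-linkage classes:

[[1, 3, 7, 13], [2, 6, 9, 10], [4], [5, 14], [8, 11, 12]]


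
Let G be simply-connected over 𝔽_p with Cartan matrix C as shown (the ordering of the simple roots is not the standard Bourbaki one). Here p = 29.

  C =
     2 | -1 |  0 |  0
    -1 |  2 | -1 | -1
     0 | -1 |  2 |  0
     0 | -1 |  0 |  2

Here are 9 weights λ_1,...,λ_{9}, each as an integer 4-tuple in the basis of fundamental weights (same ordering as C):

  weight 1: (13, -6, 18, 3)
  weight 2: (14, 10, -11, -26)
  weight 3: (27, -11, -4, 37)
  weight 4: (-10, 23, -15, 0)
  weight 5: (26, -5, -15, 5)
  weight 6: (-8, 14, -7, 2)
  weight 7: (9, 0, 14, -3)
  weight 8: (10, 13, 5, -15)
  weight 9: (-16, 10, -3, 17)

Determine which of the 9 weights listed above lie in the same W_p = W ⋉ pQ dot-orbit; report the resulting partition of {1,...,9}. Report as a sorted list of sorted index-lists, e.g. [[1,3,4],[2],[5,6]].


D_4 Cartan matrix, 4 simple roots permuted; ρ=(1,1,1,1).

Alcove-folded reps (p=29, 9 weights, presented ϖ-order):

  [1] (9, 1, 14, 1) · [2] (9, 1, 14, 1) · [3] (9, 1, 14, 1) · [4] (9, 1, 14, 1) · [5] (9, 2, 4, 12) · [6] (7, 2, 6, 3) · [7] (9, 1, 14, 1) · [8] (9, 2, 4, 12) · [9] (9, 2, 4, 12)

Grouping the 9 weights by Ā_29-representative: 3 linkage classes.

[[1, 2, 3, 4, 7], [5, 8, 9], [6]]


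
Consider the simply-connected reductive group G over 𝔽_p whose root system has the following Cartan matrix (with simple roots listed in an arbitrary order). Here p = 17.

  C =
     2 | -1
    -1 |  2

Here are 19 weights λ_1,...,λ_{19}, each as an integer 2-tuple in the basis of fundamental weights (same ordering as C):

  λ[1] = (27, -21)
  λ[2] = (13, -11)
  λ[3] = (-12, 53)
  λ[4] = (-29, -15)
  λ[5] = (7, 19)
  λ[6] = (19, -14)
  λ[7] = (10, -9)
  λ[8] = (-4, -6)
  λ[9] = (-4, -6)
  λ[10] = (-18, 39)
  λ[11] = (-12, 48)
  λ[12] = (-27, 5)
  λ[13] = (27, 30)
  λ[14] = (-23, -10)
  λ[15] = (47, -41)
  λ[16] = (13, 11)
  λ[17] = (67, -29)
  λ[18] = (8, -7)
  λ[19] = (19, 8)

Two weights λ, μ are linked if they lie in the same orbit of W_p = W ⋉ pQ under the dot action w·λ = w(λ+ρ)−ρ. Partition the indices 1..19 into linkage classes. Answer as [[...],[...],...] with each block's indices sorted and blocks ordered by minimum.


A_2 Cartan matrix, 2 simple roots permuted; ρ=(1,1).

Folding the 19 weights λ_j+ρ into Ā_17 (reps in the given 2-coord order):

  1: (3, 6);  2: (4, 10);  3: (3, 8);  4: (3, 8);  5: (3, 6);  6: (4, 10);  7: (3, 8);  8: (5, 3);  9: (5, 3);  10: (0, 6);  11: (2, 11);  12: (3, 8);  13: (3, 6);  14: (5, 3);  15: (3, 8);  16: (5, 3);  17: (0, 6);  18: (3, 6);  19: (5, 3)

The 19 indices split into 6 linkage classes (same alcove rep ⇔ same W_17-dot-orbit):

[[1, 5, 13, 18], [2, 6], [3, 4, 7, 12, 15], [8, 9, 14, 16, 19], [10, 17], [11]]


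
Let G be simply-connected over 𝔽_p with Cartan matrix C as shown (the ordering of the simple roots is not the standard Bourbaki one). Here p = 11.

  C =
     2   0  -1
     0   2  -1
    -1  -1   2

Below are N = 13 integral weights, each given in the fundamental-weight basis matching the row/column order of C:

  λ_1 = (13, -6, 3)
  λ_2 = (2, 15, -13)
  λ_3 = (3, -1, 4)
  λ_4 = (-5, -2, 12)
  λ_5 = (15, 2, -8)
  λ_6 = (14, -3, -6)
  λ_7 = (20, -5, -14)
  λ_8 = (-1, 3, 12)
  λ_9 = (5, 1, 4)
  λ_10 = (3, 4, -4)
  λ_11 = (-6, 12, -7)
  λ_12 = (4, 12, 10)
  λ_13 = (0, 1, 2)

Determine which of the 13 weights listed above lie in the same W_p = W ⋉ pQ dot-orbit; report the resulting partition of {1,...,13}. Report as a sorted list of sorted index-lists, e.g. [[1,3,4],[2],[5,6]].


Root system A_3: the 3×3 matrix C matches after relabeling.

Alcove-folded reps (p=11, 13 weights, presented ϖ-order):

  λ_1 → (4, 1, 2)
  λ_2 → (4, 1, 2)
  λ_3 → (4, 0, 5)
  λ_4 → (2, 1, 7)
  λ_5 → (4, 1, 2)
  λ_6 → (4, 1, 2)
  λ_7 → (4, 1, 2)
  λ_8 → (4, 0, 5)
  λ_9 → (4, 0, 5)
  λ_10 → (1, 2, 3)
  λ_11 → (4, 0, 5)
  λ_12 → (4, 0, 5)
  λ_13 → (1, 2, 3)

Linkage partition of the 13 weights (4 classes, p=11):

[[1, 2, 5, 6, 7], [3, 8, 9, 11, 12], [4], [10, 13]]


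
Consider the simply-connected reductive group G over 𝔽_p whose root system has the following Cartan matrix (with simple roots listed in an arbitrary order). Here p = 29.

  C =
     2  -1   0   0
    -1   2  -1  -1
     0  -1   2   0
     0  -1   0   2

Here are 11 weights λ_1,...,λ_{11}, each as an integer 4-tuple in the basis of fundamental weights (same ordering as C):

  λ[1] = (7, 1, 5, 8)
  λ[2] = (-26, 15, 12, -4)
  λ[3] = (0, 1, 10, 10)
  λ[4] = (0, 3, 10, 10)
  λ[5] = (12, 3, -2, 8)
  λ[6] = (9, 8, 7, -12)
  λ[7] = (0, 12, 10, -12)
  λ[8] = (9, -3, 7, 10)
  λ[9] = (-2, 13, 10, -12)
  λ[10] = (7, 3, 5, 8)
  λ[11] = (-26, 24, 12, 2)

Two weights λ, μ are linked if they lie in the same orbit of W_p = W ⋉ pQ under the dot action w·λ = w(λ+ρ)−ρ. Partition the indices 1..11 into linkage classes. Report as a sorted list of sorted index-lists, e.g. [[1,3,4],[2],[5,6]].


C ↔ D_4 under row/col permutation; |W(D_4)| = 192.

Ā_29 reps of the 11 weights (D_4, coords as presented):

  [1] (8, 2, 6, 9);  [2] (13, 3, 1, 9);  [3] (1, 2, 11, 11);  [4] (1, 2, 11, 11);  [5] (13, 3, 1, 9);  [6] (8, 2, 6, 9);  [7] (1, 2, 11, 11);  [8] (8, 2, 6, 9);  [9] (1, 2, 11, 11);  [10] (8, 2, 6, 9);  [11] (13, 3, 1, 9)

Partition of {1..11} into 3 W_29-dot-orbits:

[[1, 6, 8, 10], [2, 5, 11], [3, 4, 7, 9]]


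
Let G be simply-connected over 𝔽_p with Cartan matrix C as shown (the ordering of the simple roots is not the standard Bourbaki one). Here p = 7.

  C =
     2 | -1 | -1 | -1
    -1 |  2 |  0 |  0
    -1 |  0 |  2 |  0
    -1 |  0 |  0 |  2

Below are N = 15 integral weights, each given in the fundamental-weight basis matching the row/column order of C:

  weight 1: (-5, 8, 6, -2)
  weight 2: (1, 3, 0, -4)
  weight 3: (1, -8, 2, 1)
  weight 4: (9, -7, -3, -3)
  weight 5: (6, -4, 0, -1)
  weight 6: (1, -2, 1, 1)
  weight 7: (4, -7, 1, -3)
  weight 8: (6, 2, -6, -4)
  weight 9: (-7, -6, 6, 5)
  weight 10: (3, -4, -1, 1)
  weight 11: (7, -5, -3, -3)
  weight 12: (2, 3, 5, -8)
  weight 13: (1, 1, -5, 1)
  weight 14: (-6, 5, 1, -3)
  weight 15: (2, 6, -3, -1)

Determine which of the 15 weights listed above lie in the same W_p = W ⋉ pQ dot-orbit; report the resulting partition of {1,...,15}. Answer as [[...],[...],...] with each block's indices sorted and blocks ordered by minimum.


Cartan matrix: type D_4 (|W|=192); un-permuting the 4 rows.

λ_j+ρ reflected into Ā_7 (⟨·,θ^∨⟩≤7); 4-tuples as given:

  [1] (2, 0, 2, 0) · [2] (1, 3, 0, 2) · [3] (0, 2, 2, 3) · [4] (1, 3, 1, 1) · [5] (0, 2, 0, 1) · [6] (1, 1, 2, 2) · [7] (1, 3, 1, 1) · [8] (2, 0, 2, 0) · [9] (0, 2, 0, 1) · [10] (1, 3, 0, 2) · [11] (1, 3, 1, 1) · [12] (0, 2, 0, 1) · [13] (2, 0, 2, 0) · [14] (1, 3, 1, 1) · [15] (1, 3, 0, 2)

The 15 indices split into 6 linkage classes (same alcove rep ⇔ same W_7-dot-orbit):

[[1, 8, 13], [2, 10, 15], [3], [4, 7, 11, 14], [5, 9, 12], [6]]


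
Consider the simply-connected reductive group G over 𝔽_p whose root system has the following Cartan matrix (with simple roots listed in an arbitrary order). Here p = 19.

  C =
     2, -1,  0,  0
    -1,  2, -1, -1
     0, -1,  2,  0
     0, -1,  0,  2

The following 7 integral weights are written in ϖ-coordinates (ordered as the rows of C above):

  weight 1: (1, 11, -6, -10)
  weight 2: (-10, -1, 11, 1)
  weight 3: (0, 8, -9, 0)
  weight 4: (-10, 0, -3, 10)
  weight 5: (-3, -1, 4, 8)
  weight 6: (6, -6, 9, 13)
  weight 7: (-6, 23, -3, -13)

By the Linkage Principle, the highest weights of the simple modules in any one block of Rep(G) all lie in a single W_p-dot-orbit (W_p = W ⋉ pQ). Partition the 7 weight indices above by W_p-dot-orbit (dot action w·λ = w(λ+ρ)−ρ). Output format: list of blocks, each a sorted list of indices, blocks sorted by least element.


C ↔ D_4 under row/col permutation; |W(D_4)| = 192.

Alcove-folded reps (p=19, 7 weights, presented ϖ-order):

  1: (0, 2, 3, 7);  2: (0, 2, 3, 7);  3: (1, 1, 8, 1);  4: (1, 1, 8, 1);  5: (0, 2, 3, 7);  6: (0, 2, 3, 7);  7: (0, 2, 3, 7)

Partition of {1..7} into 2 W_19-dot-orbits:

[[1, 2, 5, 6, 7], [3, 4]]


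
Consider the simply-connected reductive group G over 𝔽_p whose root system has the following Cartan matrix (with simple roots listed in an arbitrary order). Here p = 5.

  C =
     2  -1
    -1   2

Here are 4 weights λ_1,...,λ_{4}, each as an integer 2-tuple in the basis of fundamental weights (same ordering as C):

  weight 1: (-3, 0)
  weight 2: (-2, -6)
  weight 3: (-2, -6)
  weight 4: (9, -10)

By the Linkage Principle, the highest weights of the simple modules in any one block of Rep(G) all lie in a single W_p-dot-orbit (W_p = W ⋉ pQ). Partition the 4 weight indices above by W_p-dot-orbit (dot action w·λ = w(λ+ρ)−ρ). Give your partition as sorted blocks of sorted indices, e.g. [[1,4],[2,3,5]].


Dynkin diagram of C (from the 2 off-diagonal −1 entries): A_2.

Each λ_j+ρ reduced to Ā_5; 2-tuples below use C's row order:

  λ_1+ρ ↦ (1, 1)
  λ_2+ρ ↦ (4, 0)
  λ_3+ρ ↦ (4, 0)
  λ_4+ρ ↦ (4, 0)

The 4 indices split into 2 linkage classes (same alcove rep ⇔ same W_5-dot-orbit):

[[1], [2, 3, 4]]


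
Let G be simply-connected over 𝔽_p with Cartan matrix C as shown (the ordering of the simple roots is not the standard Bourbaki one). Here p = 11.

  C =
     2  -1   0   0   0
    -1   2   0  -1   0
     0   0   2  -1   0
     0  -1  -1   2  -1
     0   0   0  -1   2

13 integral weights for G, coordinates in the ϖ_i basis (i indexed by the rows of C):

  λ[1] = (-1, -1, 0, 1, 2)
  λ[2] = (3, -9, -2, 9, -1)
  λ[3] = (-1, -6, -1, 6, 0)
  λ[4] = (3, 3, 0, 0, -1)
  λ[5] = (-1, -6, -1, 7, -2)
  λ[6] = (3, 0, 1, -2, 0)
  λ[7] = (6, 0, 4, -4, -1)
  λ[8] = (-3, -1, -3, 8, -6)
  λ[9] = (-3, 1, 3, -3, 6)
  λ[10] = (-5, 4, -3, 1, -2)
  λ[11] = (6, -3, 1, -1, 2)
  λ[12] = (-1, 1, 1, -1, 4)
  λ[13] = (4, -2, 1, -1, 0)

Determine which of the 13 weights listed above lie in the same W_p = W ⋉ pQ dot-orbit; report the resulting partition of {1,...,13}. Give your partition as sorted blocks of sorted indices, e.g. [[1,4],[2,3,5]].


Cartan matrix: type D_5 (|W|=1920); un-permuting the 5 rows.

Each λ_j+ρ reduced to Ā_11; 5-tuples below use C's row order:

  λ_1+ρ ↦ (0, 0, 1, 2, 3)
  λ_2+ρ ↦ (4, 0, 1, 1, 0)
  λ_3+ρ ↦ (5, 0, 0, 2, 1)
  λ_4+ρ ↦ (4, 0, 1, 1, 0)
  λ_5+ρ ↦ (5, 0, 0, 2, 1)
  λ_6+ρ ↦ (4, 0, 1, 1, 0)
  λ_7+ρ ↦ (5, 0, 0, 2, 1)
  λ_8+ρ ↦ (0, 2, 2, 0, 5)
  λ_9+ρ ↦ (0, 2, 2, 0, 5)
  λ_10+ρ ↦ (4, 0, 1, 1, 0)
  λ_11+ρ ↦ (5, 0, 0, 2, 1)
  λ_12+ρ ↦ (0, 2, 2, 0, 5)
  λ_13+ρ ↦ (4, 0, 1, 1, 0)

Grouping the 13 weights by Ā_11-representative: 4 linkage classes.

[[1], [2, 4, 6, 10, 13], [3, 5, 7, 11], [8, 9, 12]]


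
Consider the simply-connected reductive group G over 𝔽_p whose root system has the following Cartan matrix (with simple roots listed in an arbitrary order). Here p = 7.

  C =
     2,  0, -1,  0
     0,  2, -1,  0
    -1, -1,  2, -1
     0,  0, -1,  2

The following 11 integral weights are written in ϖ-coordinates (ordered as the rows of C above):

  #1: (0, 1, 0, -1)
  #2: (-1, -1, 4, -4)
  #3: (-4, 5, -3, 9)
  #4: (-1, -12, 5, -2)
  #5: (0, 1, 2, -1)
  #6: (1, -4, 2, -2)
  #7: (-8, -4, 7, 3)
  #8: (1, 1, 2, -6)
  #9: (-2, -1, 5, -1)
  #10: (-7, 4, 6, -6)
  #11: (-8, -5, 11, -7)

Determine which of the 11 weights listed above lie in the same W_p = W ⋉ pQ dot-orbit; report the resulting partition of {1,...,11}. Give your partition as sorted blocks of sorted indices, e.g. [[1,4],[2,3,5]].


Type D_4, rank 4, |W|=192; reorder rows/cols to standard.

Each λ_j+ρ reduced to Ā_7; 4-tuples below use C's row order:

  λ_1 → (1, 2, 1, 0);  λ_2 → (0, 0, 2, 3);  λ_3 → (1, 2, 1, 0);  λ_4 → (1, 0, 1, 0);  λ_5 → (1, 2, 1, 0);  λ_6 → (1, 2, 1, 0);  λ_7 → (2, 2, 0, 1);  λ_8 → (0, 0, 2, 3);  λ_9 → (1, 0, 1, 0);  λ_10 → (1, 0, 1, 0);  λ_11 → (1, 0, 1, 0)

Linkage partition of the 11 weights (4 classes, p=7):

[[1, 3, 5, 6], [2, 8], [4, 9, 10, 11], [7]]


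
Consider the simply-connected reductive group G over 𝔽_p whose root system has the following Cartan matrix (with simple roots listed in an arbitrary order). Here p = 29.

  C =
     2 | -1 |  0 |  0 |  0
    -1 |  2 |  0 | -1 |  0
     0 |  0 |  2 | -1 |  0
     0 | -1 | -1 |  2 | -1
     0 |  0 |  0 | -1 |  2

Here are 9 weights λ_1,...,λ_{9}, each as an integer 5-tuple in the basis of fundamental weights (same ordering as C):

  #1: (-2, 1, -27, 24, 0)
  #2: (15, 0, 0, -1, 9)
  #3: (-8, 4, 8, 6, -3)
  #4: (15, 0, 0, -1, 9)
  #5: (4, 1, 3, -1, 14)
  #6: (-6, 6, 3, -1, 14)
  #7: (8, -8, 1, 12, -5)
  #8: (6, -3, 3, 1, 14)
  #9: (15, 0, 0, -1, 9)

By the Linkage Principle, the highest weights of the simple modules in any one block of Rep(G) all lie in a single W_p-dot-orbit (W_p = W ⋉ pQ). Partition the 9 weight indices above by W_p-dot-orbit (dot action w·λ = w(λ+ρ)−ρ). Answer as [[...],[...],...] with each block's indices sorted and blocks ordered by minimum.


Type D_5, rank 5, |W|=1920; reorder rows/cols to standard.

Ā_29 reps of the 9 weights (D_5, coords as presented):

  [1] (1, 0, 25, 1, 0);  [2] (16, 1, 1, 0, 10);  [3] (5, 2, 9, 3, 2);  [4] (16, 1, 1, 0, 10);  [5] (5, 2, 4, 0, 15);  [6] (5, 2, 4, 0, 15);  [7] (2, 7, 2, 2, 4);  [8] (5, 2, 4, 0, 15);  [9] (16, 1, 1, 0, 10)

These 9 weights hit 5 W_29-dot-orbits; sizes (1, 3, 1, 3, 1):

[[1], [2, 4, 9], [3], [5, 6, 8], [7]]


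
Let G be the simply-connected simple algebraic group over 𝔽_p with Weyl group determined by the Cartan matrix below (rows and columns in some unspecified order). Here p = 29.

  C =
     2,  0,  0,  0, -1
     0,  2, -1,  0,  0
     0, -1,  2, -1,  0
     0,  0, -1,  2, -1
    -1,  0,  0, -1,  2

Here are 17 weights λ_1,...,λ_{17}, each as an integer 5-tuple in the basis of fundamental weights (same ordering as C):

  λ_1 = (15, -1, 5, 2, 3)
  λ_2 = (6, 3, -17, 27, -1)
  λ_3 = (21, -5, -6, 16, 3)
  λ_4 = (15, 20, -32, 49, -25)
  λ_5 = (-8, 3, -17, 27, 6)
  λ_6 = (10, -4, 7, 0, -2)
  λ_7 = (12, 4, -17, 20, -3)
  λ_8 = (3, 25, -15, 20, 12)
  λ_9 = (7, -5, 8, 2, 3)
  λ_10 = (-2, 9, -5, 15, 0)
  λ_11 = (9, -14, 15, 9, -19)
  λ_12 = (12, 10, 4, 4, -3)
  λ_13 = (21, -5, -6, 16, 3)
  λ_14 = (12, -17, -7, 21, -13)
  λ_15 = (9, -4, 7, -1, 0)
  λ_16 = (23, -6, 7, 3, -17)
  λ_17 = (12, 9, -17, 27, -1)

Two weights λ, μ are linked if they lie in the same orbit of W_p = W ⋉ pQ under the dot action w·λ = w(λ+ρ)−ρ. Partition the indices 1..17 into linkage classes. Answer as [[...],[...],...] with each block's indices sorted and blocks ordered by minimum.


Type A_5, rank 5, |W|=720; reorder rows/cols to standard.

Alcove-folded reps (p=29, 17 weights, presented ϖ-order):

  λ_1 → (16, 0, 6, 3, 4) · λ_2 → (1, 6, 4, 12, 0) · λ_3 → (8, 4, 5, 3, 4) · λ_4 → (8, 8, 5, 3, 2) · λ_5 → (1, 6, 4, 12, 0) · λ_6 → (10, 3, 5, 0, 1) · λ_7 → (8, 8, 5, 3, 2) · λ_8 → (8, 4, 5, 3, 4) · λ_9 → (8, 4, 5, 3, 4) · λ_10 → (1, 6, 4, 12, 0) · λ_11 → (8, 8, 5, 3, 2) · λ_12 → (8, 8, 5, 3, 2) · λ_13 → (8, 4, 5, 3, 4) · λ_14 → (1, 6, 4, 12, 0) · λ_15 → (10, 3, 5, 0, 1) · λ_16 → (8, 4, 5, 3, 4) · λ_17 → (1, 6, 4, 12, 0)

Grouping the 17 weights by Ā_29-representative: 5 linkage classes.

[[1], [2, 5, 10, 14, 17], [3, 8, 9, 13, 16], [4, 7, 11, 12], [6, 15]]


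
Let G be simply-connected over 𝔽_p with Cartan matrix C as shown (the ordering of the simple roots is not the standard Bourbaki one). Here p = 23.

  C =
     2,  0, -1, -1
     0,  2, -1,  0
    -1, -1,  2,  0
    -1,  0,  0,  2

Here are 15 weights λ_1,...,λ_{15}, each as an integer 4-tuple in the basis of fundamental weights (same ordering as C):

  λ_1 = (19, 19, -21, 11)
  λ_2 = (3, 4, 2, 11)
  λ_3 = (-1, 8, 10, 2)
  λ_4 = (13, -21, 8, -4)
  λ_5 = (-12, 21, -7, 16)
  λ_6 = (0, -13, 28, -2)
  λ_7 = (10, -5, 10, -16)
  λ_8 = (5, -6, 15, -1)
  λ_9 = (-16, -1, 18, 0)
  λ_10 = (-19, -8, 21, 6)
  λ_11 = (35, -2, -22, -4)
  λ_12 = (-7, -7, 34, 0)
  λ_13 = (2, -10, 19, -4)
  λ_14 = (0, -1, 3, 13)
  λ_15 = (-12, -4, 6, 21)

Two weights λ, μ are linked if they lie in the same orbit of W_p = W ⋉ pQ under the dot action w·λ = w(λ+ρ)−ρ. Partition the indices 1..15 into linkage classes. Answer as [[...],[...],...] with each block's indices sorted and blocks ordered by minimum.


Type A_4, rank 4, |W|=120; reorder rows/cols to standard.

Folding the 15 weights λ_j+ρ into Ā_23 (reps in the given 4-coord order):

    1: (0, 9, 11, 3)
    2: (4, 4, 3, 11)
    3: (0, 9, 11, 3)
    4: (0, 9, 11, 3)
    5: (6, 5, 11, 0)
    6: (6, 5, 11, 0)
    7: (4, 4, 3, 11)
    8: (6, 5, 11, 0)
    9: (1, 0, 4, 14)
    10: (4, 4, 3, 11)
    11: (1, 8, 1, 10)
    12: (6, 5, 11, 0)
    13: (0, 9, 11, 3)
    14: (1, 0, 4, 14)
    15: (4, 4, 3, 11)

5 distinct reps among the 15 weights ⇒ 5 W_23-linkage classes:

[[1, 3, 4, 13], [2, 7, 10, 15], [5, 6, 8, 12], [9, 14], [11]]


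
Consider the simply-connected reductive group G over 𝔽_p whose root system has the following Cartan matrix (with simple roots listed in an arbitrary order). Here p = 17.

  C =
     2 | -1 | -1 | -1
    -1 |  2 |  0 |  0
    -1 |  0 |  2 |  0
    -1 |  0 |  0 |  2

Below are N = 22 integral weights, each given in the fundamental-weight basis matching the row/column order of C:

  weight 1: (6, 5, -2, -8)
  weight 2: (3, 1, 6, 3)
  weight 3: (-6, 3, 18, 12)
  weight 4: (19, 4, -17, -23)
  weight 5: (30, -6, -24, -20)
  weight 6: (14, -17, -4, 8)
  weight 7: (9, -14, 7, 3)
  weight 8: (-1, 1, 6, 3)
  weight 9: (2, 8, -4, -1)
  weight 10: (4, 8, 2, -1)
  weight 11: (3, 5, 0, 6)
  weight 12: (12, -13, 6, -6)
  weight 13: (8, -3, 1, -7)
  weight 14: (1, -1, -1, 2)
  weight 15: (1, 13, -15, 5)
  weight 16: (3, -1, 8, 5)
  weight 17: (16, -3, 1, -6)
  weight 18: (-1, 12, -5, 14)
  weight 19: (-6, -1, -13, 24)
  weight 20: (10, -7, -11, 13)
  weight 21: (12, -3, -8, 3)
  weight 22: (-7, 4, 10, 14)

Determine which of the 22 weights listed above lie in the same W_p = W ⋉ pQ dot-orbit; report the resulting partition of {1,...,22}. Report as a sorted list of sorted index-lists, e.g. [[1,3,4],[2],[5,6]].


Dynkin diagram of C (from the 6 off-diagonal −1 entries): D_4.

Folding the 22 weights λ_j+ρ into Ā_17 (reps in the given 4-coord order):

  λ_1+ρ ↦ (1, 5, 0, 6);  λ_2+ρ ↦ (0, 2, 7, 4);  λ_3+ρ ↦ (1, 8, 3, 1);  λ_4+ρ ↦ (1, 8, 3, 1);  λ_5+ρ ↦ (1, 2, 2, 6);  λ_6+ρ ↦ (1, 8, 3, 1);  λ_7+ρ ↦ (1, 8, 3, 1);  λ_8+ρ ↦ (0, 2, 7, 4);  λ_9+ρ ↦ (0, 9, 3, 0);  λ_10+ρ ↦ (0, 9, 3, 0);  λ_11+ρ ↦ (1, 5, 0, 6);  λ_12+ρ ↦ (1, 8, 3, 1);  λ_13+ρ ↦ (1, 2, 2, 6);  λ_14+ρ ↦ (2, 0, 0, 3);  λ_15+ρ ↦ (1, 2, 2, 6);  λ_16+ρ ↦ (0, 2, 7, 4);  λ_17+ρ ↦ (2, 0, 0, 3);  λ_18+ρ ↦ (0, 2, 7, 4);  λ_19+ρ ↦ (0, 9, 3, 0);  λ_20+ρ ↦ (1, 2, 2, 6);  λ_21+ρ ↦ (0, 2, 7, 4);  λ_22+ρ ↦ (1, 2, 2, 6)

Partition of {1..22} into 6 W_17-dot-orbits:

[[1, 11], [2, 8, 16, 18, 21], [3, 4, 6, 7, 12], [5, 13, 15, 20, 22], [9, 10, 19], [14, 17]]


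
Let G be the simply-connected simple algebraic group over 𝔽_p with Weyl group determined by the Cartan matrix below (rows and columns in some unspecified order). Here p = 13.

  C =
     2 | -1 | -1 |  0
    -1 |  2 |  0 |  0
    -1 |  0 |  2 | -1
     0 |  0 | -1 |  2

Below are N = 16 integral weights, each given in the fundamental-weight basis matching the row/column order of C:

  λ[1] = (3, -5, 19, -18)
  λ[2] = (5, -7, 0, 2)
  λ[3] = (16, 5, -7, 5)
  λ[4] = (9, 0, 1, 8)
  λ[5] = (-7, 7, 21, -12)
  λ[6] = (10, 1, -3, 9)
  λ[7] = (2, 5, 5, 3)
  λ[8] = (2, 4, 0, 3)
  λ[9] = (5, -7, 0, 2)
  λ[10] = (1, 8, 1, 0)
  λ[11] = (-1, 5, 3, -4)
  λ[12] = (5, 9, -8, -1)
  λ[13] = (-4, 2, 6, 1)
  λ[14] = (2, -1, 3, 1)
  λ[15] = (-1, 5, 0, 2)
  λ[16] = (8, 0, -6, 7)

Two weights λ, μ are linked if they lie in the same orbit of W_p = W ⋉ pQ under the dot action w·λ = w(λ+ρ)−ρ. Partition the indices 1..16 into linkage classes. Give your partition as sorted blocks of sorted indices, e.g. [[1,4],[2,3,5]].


C ↔ A_4 under row/col permutation; |W(A_4)| = 120.

Alcove-folded reps (p=13, 16 weights, presented ϖ-order):

  1: (3, 0, 4, 2);  2: (0, 6, 1, 3);  3: (3, 0, 4, 2);  4: (2, 8, 2, 0);  5: (3, 6, 2, 0);  6: (3, 6, 2, 0);  7: (3, 0, 4, 2);  8: (3, 5, 1, 4);  9: (0, 6, 1, 3);  10: (2, 8, 2, 0);  11: (0, 6, 1, 3);  12: (0, 6, 1, 3);  13: (3, 0, 4, 2);  14: (3, 0, 4, 2);  15: (0, 6, 1, 3);  16: (4, 1, 5, 3)

Grouping the 16 weights by Ā_13-representative: 6 linkage classes.

[[1, 3, 7, 13, 14], [2, 9, 11, 12, 15], [4, 10], [5, 6], [8], [16]]


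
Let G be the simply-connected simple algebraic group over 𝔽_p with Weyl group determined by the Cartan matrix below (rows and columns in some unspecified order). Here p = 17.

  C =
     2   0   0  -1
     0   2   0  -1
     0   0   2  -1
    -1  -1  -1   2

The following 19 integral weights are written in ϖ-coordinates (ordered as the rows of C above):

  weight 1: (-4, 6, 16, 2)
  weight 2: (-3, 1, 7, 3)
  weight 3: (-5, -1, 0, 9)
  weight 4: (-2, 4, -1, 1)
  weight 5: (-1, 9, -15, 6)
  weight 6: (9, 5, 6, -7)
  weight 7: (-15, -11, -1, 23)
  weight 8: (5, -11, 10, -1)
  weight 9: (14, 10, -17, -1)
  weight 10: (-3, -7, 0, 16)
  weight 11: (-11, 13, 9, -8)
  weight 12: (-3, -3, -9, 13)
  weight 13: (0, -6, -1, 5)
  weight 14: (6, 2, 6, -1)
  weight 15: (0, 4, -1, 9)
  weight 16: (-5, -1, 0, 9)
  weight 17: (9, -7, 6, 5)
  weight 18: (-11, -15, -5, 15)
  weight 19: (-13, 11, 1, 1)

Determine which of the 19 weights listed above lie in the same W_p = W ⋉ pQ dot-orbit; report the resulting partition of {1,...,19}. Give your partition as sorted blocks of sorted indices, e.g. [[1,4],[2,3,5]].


Type D_4, rank 4, |W|=192; reorder rows/cols to standard.

λ_j+ρ reflected into Ā_17 (⟨·,θ^∨⟩≤17); 4-tuples as given:

  [1] (7, 3, 7, 0) · [2] (2, 2, 8, 2) · [3] (4, 0, 1, 6) · [4] (1, 5, 0, 1) · [5] (7, 3, 7, 0) · [6] (4, 0, 1, 6) · [7] (7, 3, 7, 0) · [8] (4, 0, 1, 6) · [9] (1, 5, 0, 1) · [10] (1, 5, 0, 1) · [11] (7, 3, 7, 0) · [12] (2, 2, 8, 2) · [13] (1, 5, 0, 1) · [14] (7, 3, 7, 0) · [15] (1, 5, 0, 1) · [16] (4, 0, 1, 6) · [17] (4, 0, 1, 6) · [18] (2, 2, 8, 2) · [19] (2, 2, 8, 2)

The 19 indices split into 4 linkage classes (same alcove rep ⇔ same W_17-dot-orbit):

[[1, 5, 7, 11, 14], [2, 12, 18, 19], [3, 6, 8, 16, 17], [4, 9, 10, 13, 15]]


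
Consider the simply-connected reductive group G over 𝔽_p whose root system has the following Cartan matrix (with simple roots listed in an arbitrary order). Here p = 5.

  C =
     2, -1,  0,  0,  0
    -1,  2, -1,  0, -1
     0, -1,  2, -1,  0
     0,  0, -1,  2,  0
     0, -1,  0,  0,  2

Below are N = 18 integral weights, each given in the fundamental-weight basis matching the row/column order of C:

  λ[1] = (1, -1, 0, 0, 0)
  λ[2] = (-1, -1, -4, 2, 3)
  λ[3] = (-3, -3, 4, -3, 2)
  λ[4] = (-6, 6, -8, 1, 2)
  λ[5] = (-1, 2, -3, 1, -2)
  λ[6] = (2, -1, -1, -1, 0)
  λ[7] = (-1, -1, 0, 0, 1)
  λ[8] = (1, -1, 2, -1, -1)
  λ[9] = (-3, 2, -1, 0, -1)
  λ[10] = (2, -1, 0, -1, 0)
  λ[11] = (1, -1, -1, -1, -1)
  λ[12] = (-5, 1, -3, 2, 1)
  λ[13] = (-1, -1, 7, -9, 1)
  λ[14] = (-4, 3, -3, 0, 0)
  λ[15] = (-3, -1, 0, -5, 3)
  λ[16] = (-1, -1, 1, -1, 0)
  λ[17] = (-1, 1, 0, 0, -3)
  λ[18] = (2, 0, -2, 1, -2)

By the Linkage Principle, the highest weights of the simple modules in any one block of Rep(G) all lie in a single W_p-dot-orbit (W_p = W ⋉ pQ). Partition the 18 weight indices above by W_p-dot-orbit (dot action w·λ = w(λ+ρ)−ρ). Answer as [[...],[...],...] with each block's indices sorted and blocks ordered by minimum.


C ↔ D_5 under row/col permutation; |W(D_5)| = 1920.

λ_j+ρ reflected into Ā_5 (⟨·,θ^∨⟩≤5); 5-tuples as given:

    λ_1+ρ ↦ (2, 0, 0, 1, 1)
    λ_2+ρ ↦ (3, 0, 0, 0, 1)
    λ_3+ρ ↦ (2, 0, 0, 1, 1)
    λ_4+ρ ↦ (2, 0, 0, 0, 0)
    λ_5+ρ ↦ (0, 0, 2, 0, 1)
    λ_6+ρ ↦ (3, 0, 0, 0, 1)
    λ_7+ρ ↦ (0, 0, 1, 1, 2)
    λ_8+ρ ↦ (2, 0, 0, 0, 0)
    λ_9+ρ ↦ (2, 1, 0, 1, 0)
    λ_10+ρ ↦ (3, 0, 0, 0, 1)
    λ_11+ρ ↦ (2, 0, 0, 0, 0)
    λ_12+ρ ↦ (0, 0, 1, 1, 2)
    λ_13+ρ ↦ (2, 0, 0, 0, 0)
    λ_14+ρ ↦ (2, 1, 0, 1, 0)
    λ_15+ρ ↦ (2, 1, 0, 1, 0)
    λ_16+ρ ↦ (0, 0, 2, 0, 1)
    λ_17+ρ ↦ (0, 0, 1, 1, 2)
    λ_18+ρ ↦ (2, 1, 0, 1, 0)

Partition of {1..18} into 6 W_5-dot-orbits:

[[1, 3], [2, 6, 10], [4, 8, 11, 13], [5, 16], [7, 12, 17], [9, 14, 15, 18]]


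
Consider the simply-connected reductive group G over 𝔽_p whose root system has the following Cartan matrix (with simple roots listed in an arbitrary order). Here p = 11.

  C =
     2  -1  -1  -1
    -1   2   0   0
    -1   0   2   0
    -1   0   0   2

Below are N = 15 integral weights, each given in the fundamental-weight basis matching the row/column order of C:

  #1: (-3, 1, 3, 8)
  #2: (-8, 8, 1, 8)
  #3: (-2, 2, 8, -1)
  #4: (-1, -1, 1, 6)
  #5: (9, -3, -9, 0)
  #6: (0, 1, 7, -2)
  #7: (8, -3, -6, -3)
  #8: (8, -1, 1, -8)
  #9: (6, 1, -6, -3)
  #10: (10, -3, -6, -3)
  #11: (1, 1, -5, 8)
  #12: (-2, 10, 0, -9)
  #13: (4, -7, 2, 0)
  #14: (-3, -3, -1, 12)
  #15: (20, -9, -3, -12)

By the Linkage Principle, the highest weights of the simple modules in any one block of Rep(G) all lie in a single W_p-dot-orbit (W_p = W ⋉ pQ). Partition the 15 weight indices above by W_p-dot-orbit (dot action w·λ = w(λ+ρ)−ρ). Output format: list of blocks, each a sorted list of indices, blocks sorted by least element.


Root system D_4: the 4×4 matrix C matches after relabeling.

Each λ_j+ρ reduced to Ā_11; 4-tuples below use C's row order:

  λ_1+ρ ↦ (0, 0, 2, 7) · λ_2+ρ ↦ (0, 2, 5, 2) · λ_3+ρ ↦ (0, 2, 8, 1) · λ_4+ρ ↦ (0, 0, 2, 7) · λ_5+ρ ↦ (0, 2, 8, 1) · λ_6+ρ ↦ (0, 2, 8, 1) · λ_7+ρ ↦ (0, 2, 5, 2) · λ_8+ρ ↦ (0, 0, 2, 7) · λ_9+ρ ↦ (0, 2, 5, 2) · λ_10+ρ ↦ (0, 2, 5, 2) · λ_11+ρ ↦ (0, 0, 2, 7) · λ_12+ρ ↦ (0, 2, 8, 1) · λ_13+ρ ↦ (1, 5, 2, 0) · λ_14+ρ ↦ (0, 0, 2, 7) · λ_15+ρ ↦ (0, 2, 8, 1)

4 distinct reps among the 15 weights ⇒ 4 W_11-linkage classes:

[[1, 4, 8, 11, 14], [2, 7, 9, 10], [3, 5, 6, 12, 15], [13]]
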